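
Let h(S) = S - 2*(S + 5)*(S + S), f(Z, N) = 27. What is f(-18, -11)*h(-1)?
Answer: 405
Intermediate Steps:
h(S) = S - 4*S*(5 + S) (h(S) = S - 2*(5 + S)*2*S = S - 4*S*(5 + S))
f(-18, -11)*h(-1) = 27*(-1*(-1)*(19 + 4*(-1))) = 27*(-1*(-1)*(19 - 4)) = 27*(-1*(-1)*15) = 27*15 = 405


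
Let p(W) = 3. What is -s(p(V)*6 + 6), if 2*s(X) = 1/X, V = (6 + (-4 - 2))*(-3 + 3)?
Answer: -1/48 ≈ -0.020833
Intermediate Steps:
V = 0 (V = (6 - 6)*0 = 0*0 = 0)
s(X) = 1/(2*X)
-s(p(V)*6 + 6) = -1/(2*(3*6 + 6)) = -1/(2*(18 + 6)) = -1/(2*24) = -1*1/48 = -1/48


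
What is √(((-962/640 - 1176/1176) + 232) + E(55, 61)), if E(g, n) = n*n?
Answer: √6320795/40 ≈ 62.853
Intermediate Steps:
E(g, n) = n²
√(((-962/640 - 1176/1176) + 232) + E(55, 61)) = √(((-962/640 - 1176/1176) + 232) + 61²) = √(((-962*1/640 - 1176*1/1176) + 232) + 3721) = √(((-481/320 - 1) + 232) + 3721) = √((-801/320 + 232) + 3721) = √(73439/320 + 3721) = √(1264159/320) = √6320795/40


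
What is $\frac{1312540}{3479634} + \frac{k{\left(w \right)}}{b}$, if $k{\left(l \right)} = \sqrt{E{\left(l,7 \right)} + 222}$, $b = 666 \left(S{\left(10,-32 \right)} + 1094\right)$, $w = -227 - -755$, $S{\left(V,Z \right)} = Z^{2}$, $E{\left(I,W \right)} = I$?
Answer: $\frac{656270}{1739817} + \frac{5 \sqrt{30}}{1410588} \approx 0.37723$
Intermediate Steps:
$w = 528$ ($w = -227 + 755 = 528$)
$b = 1410588$ ($b = 666 \left(\left(-32\right)^{2} + 1094\right) = 666 \left(1024 + 1094\right) = 666 \cdot 2118 = 1410588$)
$k{\left(l \right)} = \sqrt{222 + l}$ ($k{\left(l \right)} = \sqrt{l + 222} = \sqrt{222 + l}$)
$\frac{1312540}{3479634} + \frac{k{\left(w \right)}}{b} = \frac{1312540}{3479634} + \frac{\sqrt{222 + 528}}{1410588} = 1312540 \cdot \frac{1}{3479634} + \sqrt{750} \cdot \frac{1}{1410588} = \frac{656270}{1739817} + 5 \sqrt{30} \cdot \frac{1}{1410588} = \frac{656270}{1739817} + \frac{5 \sqrt{30}}{1410588}$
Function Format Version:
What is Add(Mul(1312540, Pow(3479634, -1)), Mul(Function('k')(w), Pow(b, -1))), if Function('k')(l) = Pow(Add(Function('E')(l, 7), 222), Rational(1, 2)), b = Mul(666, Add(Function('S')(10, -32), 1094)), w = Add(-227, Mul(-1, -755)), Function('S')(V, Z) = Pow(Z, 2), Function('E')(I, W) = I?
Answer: Add(Rational(656270, 1739817), Mul(Rational(5, 1410588), Pow(30, Rational(1, 2)))) ≈ 0.37723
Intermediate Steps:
w = 528 (w = Add(-227, 755) = 528)
b = 1410588 (b = Mul(666, Add(Pow(-32, 2), 1094)) = Mul(666, Add(1024, 1094)) = Mul(666, 2118) = 1410588)
Function('k')(l) = Pow(Add(222, l), Rational(1, 2)) (Function('k')(l) = Pow(Add(l, 222), Rational(1, 2)) = Pow(Add(222, l), Rational(1, 2)))
Add(Mul(1312540, Pow(3479634, -1)), Mul(Function('k')(w), Pow(b, -1))) = Add(Mul(1312540, Pow(3479634, -1)), Mul(Pow(Add(222, 528), Rational(1, 2)), Pow(1410588, -1))) = Add(Mul(1312540, Rational(1, 3479634)), Mul(Pow(750, Rational(1, 2)), Rational(1, 1410588))) = Add(Rational(656270, 1739817), Mul(Mul(5, Pow(30, Rational(1, 2))), Rational(1, 1410588))) = Add(Rational(656270, 1739817), Mul(Rational(5, 1410588), Pow(30, Rational(1, 2))))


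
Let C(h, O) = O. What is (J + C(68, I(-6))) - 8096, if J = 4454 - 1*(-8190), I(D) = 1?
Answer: 4549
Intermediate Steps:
J = 12644 (J = 4454 + 8190 = 12644)
(J + C(68, I(-6))) - 8096 = (12644 + 1) - 8096 = 12645 - 8096 = 4549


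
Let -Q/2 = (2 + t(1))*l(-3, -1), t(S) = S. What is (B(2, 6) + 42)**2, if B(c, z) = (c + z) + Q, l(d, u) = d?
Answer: 4624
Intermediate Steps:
Q = 18 (Q = -2*(2 + 1)*(-3) = -6*(-3) = -2*(-9) = 18)
B(c, z) = 18 + c + z (B(c, z) = (c + z) + 18 = 18 + c + z)
(B(2, 6) + 42)**2 = ((18 + 2 + 6) + 42)**2 = (26 + 42)**2 = 68**2 = 4624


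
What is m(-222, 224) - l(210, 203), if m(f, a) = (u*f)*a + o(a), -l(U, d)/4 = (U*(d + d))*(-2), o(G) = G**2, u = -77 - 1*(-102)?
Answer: -1875104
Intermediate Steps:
u = 25 (u = -77 + 102 = 25)
l(U, d) = 16*U*d (l(U, d) = -4*U*(d + d)*(-2) = -4*U*(2*d)*(-2) = -4*2*U*d*(-2) = -(-16)*U*d = 16*U*d)
m(f, a) = a**2 + 25*a*f (m(f, a) = (25*f)*a + a**2 = 25*a*f + a**2 = a**2 + 25*a*f)
m(-222, 224) - l(210, 203) = 224*(224 + 25*(-222)) - 16*210*203 = 224*(224 - 5550) - 1*682080 = 224*(-5326) - 682080 = -1193024 - 682080 = -1875104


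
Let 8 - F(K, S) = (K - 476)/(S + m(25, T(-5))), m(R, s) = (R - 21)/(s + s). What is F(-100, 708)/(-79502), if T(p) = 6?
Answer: -9364/84470875 ≈ -0.00011085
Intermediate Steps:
m(R, s) = (-21 + R)/(2*s) (m(R, s) = (-21 + R)/((2*s)) = (-21 + R)*(1/(2*s)) = (-21 + R)/(2*s))
F(K, S) = 8 - (-476 + K)/(⅓ + S) (F(K, S) = 8 - (K - 476)/(S + (½)*(-21 + 25)/6) = 8 - (-476 + K)/(S + (½)*(⅙)*4) = 8 - (-476 + K)/(S + ⅓) = 8 - (-476 + K)/(⅓ + S))
F(-100, 708)/(-79502) = ((1436 - 3*(-100) + 24*708)/(1 + 3*708))/(-79502) = ((1436 + 300 + 16992)/(1 + 2124))*(-1/79502) = (18728/2125)*(-1/79502) = -9364/84470875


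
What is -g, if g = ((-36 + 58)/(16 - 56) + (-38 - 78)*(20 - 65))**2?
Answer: -10897063321/400 ≈ -2.7243e+7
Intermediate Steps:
g = 10897063321/400 (g = (22/(-40) - 116*(-45))**2 = (22*(-1/40) + 5220)**2 = (-11/20 + 5220)**2 = (104389/20)**2 = 10897063321/400 ≈ 2.7243e+7)
-g = -1*10897063321/400 = -10897063321/400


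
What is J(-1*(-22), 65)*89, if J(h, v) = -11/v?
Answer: -979/65 ≈ -15.062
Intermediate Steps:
J(-1*(-22), 65)*89 = -11/65*89 = -979/65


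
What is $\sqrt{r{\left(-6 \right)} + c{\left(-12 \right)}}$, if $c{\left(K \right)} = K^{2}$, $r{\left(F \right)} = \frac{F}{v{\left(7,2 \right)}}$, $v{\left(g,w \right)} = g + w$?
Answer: $\frac{\sqrt{1290}}{3} \approx 11.972$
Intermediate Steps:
$r{\left(F \right)} = \frac{F}{9}$ ($r{\left(F \right)} = \frac{F}{7 + 2} = \frac{F}{9}$)
$\sqrt{r{\left(-6 \right)} + c{\left(-12 \right)}} = \sqrt{\frac{1}{9} \left(-6\right) + \left(-12\right)^{2}} = \sqrt{- \frac{2}{3} + 144} = \sqrt{\frac{430}{3}} = \frac{\sqrt{1290}}{3}$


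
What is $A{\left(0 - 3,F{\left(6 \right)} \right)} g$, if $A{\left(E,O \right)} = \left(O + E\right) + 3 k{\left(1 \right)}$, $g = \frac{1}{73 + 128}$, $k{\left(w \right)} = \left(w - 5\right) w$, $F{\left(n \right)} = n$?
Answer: $- \frac{3}{67} \approx -0.044776$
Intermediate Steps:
$k{\left(w \right)} = w \left(-5 + w\right)$ ($k{\left(w \right)} = \left(-5 + w\right) w = w \left(-5 + w\right)$)
$g = \frac{1}{201} \approx 0.0049751$
$A{\left(E,O \right)} = -12 + E + O$ ($A{\left(E,O \right)} = \left(O + E\right) + 3 \cdot 1 \left(-5 + 1\right) = \left(E + O\right) + 3 \cdot 1 \left(-4\right) = \left(E + O\right) + 3 \left(-4\right) = \left(E + O\right) - 12 = -12 + E + O$)
$A{\left(0 - 3,F{\left(6 \right)} \right)} g = \left(-12 + \left(0 - 3\right) + 6\right) \frac{1}{201} = \left(-12 - 3 + 6\right) \frac{1}{201} = \left(-9\right) \frac{1}{201} = - \frac{3}{67}$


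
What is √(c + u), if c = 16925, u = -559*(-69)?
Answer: 2*√13874 ≈ 235.58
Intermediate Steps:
u = 38571
√(c + u) = √(16925 + 38571) = √55496 = 2*√13874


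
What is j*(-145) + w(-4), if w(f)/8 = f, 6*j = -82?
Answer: 5849/3 ≈ 1949.7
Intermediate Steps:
j = -41/3 (j = (1/6)*(-82) = -41/3 ≈ -13.667)
w(f) = 8*f
j*(-145) + w(-4) = -41/3*(-145) + 8*(-4) = 5945/3 - 32 = 5849/3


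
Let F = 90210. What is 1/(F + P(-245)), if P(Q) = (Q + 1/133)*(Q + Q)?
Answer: 19/3994870 ≈ 4.7561e-6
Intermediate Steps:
P(Q) = 2*Q*(1/133 + Q) (P(Q) = (Q + 1/133)*(2*Q) = (1/133 + Q)*(2*Q) = 2*Q*(1/133 + Q))
1/(F + P(-245)) = 1/(90210 + (2/133)*(-245)*(1 + 133*(-245))) = 1/(90210 + (2/133)*(-245)*(1 - 32585)) = 1/(90210 + (2/133)*(-245)*(-32584)) = 1/(90210 + 2280880/19) = 1/(3994870/19) = 19/3994870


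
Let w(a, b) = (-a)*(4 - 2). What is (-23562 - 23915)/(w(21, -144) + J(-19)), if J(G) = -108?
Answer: 47477/150 ≈ 316.51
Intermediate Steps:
w(a, b) = -2*a (w(a, b) = -a*2 = -2*a)
(-23562 - 23915)/(w(21, -144) + J(-19)) = (-23562 - 23915)/(-2*21 - 108) = -47477/(-42 - 108) = -47477/(-150) = -47477*(-1/150) = 47477/150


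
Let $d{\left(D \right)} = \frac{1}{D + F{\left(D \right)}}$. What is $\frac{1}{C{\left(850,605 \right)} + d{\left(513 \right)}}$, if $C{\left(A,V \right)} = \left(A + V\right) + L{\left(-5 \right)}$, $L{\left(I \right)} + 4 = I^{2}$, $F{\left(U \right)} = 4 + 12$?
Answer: $\frac{529}{780805} \approx 0.00067751$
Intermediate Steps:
$F{\left(U \right)} = 16$
$L{\left(I \right)} = -4 + I^{2}$
$C{\left(A,V \right)} = 21 + A + V$ ($C{\left(A,V \right)} = \left(A + V\right) - \left(4 - \left(-5\right)^{2}\right) = \left(A + V\right) + \left(-4 + 25\right) = \left(A + V\right) + 21 = 21 + A + V$)
$d{\left(D \right)} = \frac{1}{16 + D}$ ($d{\left(D \right)} = \frac{1}{D + 16} = \frac{1}{16 + D}$)
$\frac{1}{C{\left(850,605 \right)} + d{\left(513 \right)}} = \frac{1}{\left(21 + 850 + 605\right) + \frac{1}{16 + 513}} = \frac{1}{1476 + \frac{1}{529}} = \frac{1}{\frac{780805}{529}} = \frac{529}{780805}$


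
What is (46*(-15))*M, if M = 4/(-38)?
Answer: 1380/19 ≈ 72.632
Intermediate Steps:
M = -2/19 (M = 4*(-1/38) = -2/19 ≈ -0.10526)
(46*(-15))*M = (46*(-15))*(-2/19) = -690*(-2/19) = 1380/19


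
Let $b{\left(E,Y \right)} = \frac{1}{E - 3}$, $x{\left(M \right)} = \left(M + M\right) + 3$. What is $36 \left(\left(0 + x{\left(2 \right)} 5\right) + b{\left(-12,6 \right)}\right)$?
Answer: $\frac{6288}{5} \approx 1257.6$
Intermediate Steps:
$x{\left(M \right)} = 3 + 2 M$ ($x{\left(M \right)} = 2 M + 3 = 3 + 2 M$)
$b{\left(E,Y \right)} = \frac{1}{-3 + E}$
$36 \left(\left(0 + x{\left(2 \right)} 5\right) + b{\left(-12,6 \right)}\right) = 36 \left(\left(0 + \left(3 + 2 \cdot 2\right) 5\right) + \frac{1}{-3 - 12}\right) = 36 \left(\left(0 + \left(3 + 4\right) 5\right) + \frac{1}{-15}\right) = 36 \left(\left(0 + 7 \cdot 5\right) - \frac{1}{15}\right) = 36 \left(\left(0 + 35\right) - \frac{1}{15}\right) = 36 \left(35 - \frac{1}{15}\right) = 36 \cdot \frac{524}{15} = \frac{6288}{5}$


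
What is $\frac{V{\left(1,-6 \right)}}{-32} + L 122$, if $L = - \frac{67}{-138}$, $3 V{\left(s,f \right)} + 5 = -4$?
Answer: $\frac{130991}{2208} \approx 59.326$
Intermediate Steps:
$V{\left(s,f \right)} = -3$ ($V{\left(s,f \right)} = - \frac{5}{3} + \frac{1}{3} \left(-4\right) = - \frac{5}{3} - \frac{4}{3} = -3$)
$L = \frac{67}{138}$ ($L = \left(-67\right) \left(- \frac{1}{138}\right) = \frac{67}{138} \approx 0.48551$)
$\frac{V{\left(1,-6 \right)}}{-32} + L 122 = - \frac{3}{-32} + \frac{67}{138} \cdot 122 = \left(-3\right) \left(- \frac{1}{32}\right) + \frac{4087}{69} = \frac{3}{32} + \frac{4087}{69} = \frac{130991}{2208}$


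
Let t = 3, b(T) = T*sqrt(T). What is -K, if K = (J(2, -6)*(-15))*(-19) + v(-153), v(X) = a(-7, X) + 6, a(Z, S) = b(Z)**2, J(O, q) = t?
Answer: -518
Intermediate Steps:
b(T) = T**(3/2)
J(O, q) = 3
a(Z, S) = Z**3 (a(Z, S) = (Z**(3/2))**2 = Z**3)
v(X) = -337 (v(X) = (-7)**3 + 6 = -343 + 6 = -337)
K = 518 (K = (3*(-15))*(-19) - 337 = -45*(-19) - 337 = 855 - 337 = 518)
-K = -1*518 = -518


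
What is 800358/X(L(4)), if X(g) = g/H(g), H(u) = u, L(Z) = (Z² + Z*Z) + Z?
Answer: 800358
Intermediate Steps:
L(Z) = Z + 2*Z² (L(Z) = (Z² + Z²) + Z = 2*Z² + Z = Z + 2*Z²)
X(g) = 1 (X(g) = g/g = 1)
800358/X(L(4)) = 800358/1 = 800358*1 = 800358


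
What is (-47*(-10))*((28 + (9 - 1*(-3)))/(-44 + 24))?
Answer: -940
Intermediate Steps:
(-47*(-10))*((28 + (9 - 1*(-3)))/(-44 + 24)) = 470*((28 + (9 + 3))/(-20)) = 470*((28 + 12)*(-1/20)) = 470*(40*(-1/20)) = 470*(-2) = -940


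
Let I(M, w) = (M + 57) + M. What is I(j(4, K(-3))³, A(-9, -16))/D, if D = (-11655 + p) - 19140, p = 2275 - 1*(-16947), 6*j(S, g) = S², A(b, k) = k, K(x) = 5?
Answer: -2563/312471 ≈ -0.0082024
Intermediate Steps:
j(S, g) = S²/6
p = 19222 (p = 2275 + 16947 = 19222)
I(M, w) = 57 + 2*M (I(M, w) = (57 + M) + M = 57 + 2*M)
D = -11573 (D = (-11655 + 19222) - 19140 = 7567 - 19140 = -11573)
I(j(4, K(-3))³, A(-9, -16))/D = (57 + 2*((⅙)*4²)³)/(-11573) = (57 + 2*((⅙)*16)³)*(-1/11573) = (57 + 2*(8/3)³)*(-1/11573) = (57 + 2*(512/27))*(-1/11573) = (57 + 1024/27)*(-1/11573) = (2563/27)*(-1/11573) = -2563/312471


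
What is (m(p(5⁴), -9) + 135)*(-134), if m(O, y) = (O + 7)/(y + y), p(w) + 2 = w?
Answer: -13400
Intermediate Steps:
p(w) = -2 + w
m(O, y) = (7 + O)/(2*y) (m(O, y) = (7 + O)/((2*y)) = (7 + O)*(1/(2*y)) = (7 + O)/(2*y))
(m(p(5⁴), -9) + 135)*(-134) = ((½)*(7 + (-2 + 5⁴))/(-9) + 135)*(-134) = ((½)*(-⅑)*(7 + (-2 + 625)) + 135)*(-134) = ((½)*(-⅑)*(7 + 623) + 135)*(-134) = ((½)*(-⅑)*630 + 135)*(-134) = (-35 + 135)*(-134) = 100*(-134) = -13400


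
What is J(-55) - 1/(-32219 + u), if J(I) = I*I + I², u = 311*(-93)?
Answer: 369909101/61142 ≈ 6050.0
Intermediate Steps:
u = -28923
J(I) = 2*I² (J(I) = I² + I² = 2*I²)
J(-55) - 1/(-32219 + u) = 2*(-55)² - 1/(-32219 - 28923) = 2*3025 - 1/(-61142) = 6050 - 1*(-1/61142) = 6050 + 1/61142 = 369909101/61142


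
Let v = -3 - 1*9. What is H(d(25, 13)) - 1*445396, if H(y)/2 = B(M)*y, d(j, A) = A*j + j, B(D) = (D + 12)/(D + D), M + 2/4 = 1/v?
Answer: -452246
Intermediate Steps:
v = -12 (v = -3 - 9 = -12)
M = -7/12 (M = -1/2 + 1/(-12) = -1/2 - 1/12 = -7/12 ≈ -0.58333)
B(D) = (12 + D)/(2*D) (B(D) = (12 + D)/((2*D)) = (12 + D)*(1/(2*D)) = (12 + D)/(2*D))
d(j, A) = j + A*j
H(y) = -137*y/7 (H(y) = 2*(((12 - 7/12)/(2*(-7/12)))*y) = 2*(((1/2)*(-12/7)*(137/12))*y) = 2*(-137*y/14) = -137*y/7)
H(d(25, 13)) - 1*445396 = -3425*(1 + 13)/7 - 1*445396 = -3425*14/7 - 445396 = -137/7*350 - 445396 = -6850 - 445396 = -452246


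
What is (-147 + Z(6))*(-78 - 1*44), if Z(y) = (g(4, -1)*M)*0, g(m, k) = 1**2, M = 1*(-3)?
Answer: 17934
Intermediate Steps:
M = -3
g(m, k) = 1
Z(y) = 0 (Z(y) = (1*(-3))*0 = -3*0 = 0)
(-147 + Z(6))*(-78 - 1*44) = (-147 + 0)*(-78 - 1*44) = -147*(-78 - 44) = -147*(-122) = 17934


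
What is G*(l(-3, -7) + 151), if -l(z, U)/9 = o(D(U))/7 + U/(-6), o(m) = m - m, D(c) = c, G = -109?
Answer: -30629/2 ≈ -15315.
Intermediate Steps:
o(m) = 0
l(z, U) = 3*U/2 (l(z, U) = -9*(0/7 + U/(-6)) = -9*(0*(⅐) + U*(-⅙)) = -9*(0 - U/6) = -(-3)*U/2 = 3*U/2)
G*(l(-3, -7) + 151) = -109*((3/2)*(-7) + 151) = -109*(-21/2 + 151) = -109*281/2 = -30629/2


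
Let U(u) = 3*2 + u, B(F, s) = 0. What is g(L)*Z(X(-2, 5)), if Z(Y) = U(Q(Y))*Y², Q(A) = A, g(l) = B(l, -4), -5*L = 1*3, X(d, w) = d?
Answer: 0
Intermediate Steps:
L = -⅗ (L = -3/5 = -⅕*3 = -⅗ ≈ -0.60000)
g(l) = 0
U(u) = 6 + u
Z(Y) = Y²*(6 + Y) (Z(Y) = (6 + Y)*Y² = Y²*(6 + Y))
g(L)*Z(X(-2, 5)) = 0*((-2)²*(6 - 2)) = 0*(4*4) = 0*16 = 0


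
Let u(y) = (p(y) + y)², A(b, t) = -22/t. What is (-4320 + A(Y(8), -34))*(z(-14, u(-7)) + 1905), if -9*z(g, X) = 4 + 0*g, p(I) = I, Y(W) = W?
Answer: -1258646489/153 ≈ -8.2264e+6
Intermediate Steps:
u(y) = 4*y² (u(y) = (y + y)² = (2*y)² = 4*y²)
z(g, X) = -4/9 (z(g, X) = -(4 + 0*g)/9 = -(4 + 0)/9 = -⅑*4 = -4/9)
(-4320 + A(Y(8), -34))*(z(-14, u(-7)) + 1905) = (-4320 - 22/(-34))*(-4/9 + 1905) = (-4320 - 22*(-1/34))*(17141/9) = (-4320 + 11/17)*(17141/9) = -73429/17*17141/9 = -1258646489/153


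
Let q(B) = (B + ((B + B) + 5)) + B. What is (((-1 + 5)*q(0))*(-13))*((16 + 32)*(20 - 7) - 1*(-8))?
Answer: -164320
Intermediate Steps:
q(B) = 5 + 4*B (q(B) = (B + (2*B + 5)) + B = (B + (5 + 2*B)) + B = (5 + 3*B) + B = 5 + 4*B)
(((-1 + 5)*q(0))*(-13))*((16 + 32)*(20 - 7) - 1*(-8)) = (((-1 + 5)*(5 + 4*0))*(-13))*((16 + 32)*(20 - 7) - 1*(-8)) = ((4*(5 + 0))*(-13))*(48*13 + 8) = ((4*5)*(-13))*(624 + 8) = (20*(-13))*632 = -260*632 = -164320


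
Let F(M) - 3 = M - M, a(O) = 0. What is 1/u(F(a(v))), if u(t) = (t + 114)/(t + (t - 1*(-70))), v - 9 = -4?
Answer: 76/117 ≈ 0.64957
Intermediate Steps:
v = 5 (v = 9 - 4 = 5)
F(M) = 3 (F(M) = 3 + (M - M) = 3 + 0 = 3)
u(t) = (114 + t)/(70 + 2*t) (u(t) = (114 + t)/(t + (t + 70)) = (114 + t)/(t + (70 + t)) = (114 + t)/(70 + 2*t))
1/u(F(a(v))) = 1/((114 + 3)/(2*(35 + 3))) = 1/((½)*117/38) = 1/((½)*(1/38)*117) = 1/(117/76) = 76/117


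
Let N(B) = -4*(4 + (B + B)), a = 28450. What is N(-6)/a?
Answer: 16/14225 ≈ 0.0011248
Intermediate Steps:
N(B) = -16 - 8*B (N(B) = -4*(4 + 2*B) = -16 - 8*B)
N(-6)/a = (-16 - 8*(-6))/28450 = (-16 + 48)*(1/28450) = 32*(1/28450) = 16/14225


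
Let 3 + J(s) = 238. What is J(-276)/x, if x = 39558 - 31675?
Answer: 235/7883 ≈ 0.029811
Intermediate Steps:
J(s) = 235 (J(s) = -3 + 238 = 235)
x = 7883
J(-276)/x = 235/7883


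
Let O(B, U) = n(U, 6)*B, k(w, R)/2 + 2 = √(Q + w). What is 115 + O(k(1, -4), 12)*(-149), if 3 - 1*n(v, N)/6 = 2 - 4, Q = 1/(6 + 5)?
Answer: 17995 - 17880*√33/11 ≈ 8657.5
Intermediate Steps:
Q = 1/11 ≈ 0.090909
n(v, N) = 30 (n(v, N) = 18 - 6*(2 - 4) = 18 - 6*(-2) = 18 + 12 = 30)
k(w, R) = -4 + 2*√(1/11 + w)
O(B, U) = 30*B
115 + O(k(1, -4), 12)*(-149) = 115 + (30*(-4 + 2*√(11 + 121*1)/11))*(-149) = 115 + (30*(-4 + 2*√(11 + 121)/11))*(-149) = 115 + (30*(-4 + 2*√132/11))*(-149) = 115 + (30*(-4 + 2*(2*√33)/11))*(-149) = 115 + (30*(-4 + 4*√33/11))*(-149) = 115 + (-120 + 120*√33/11)*(-149) = 115 + (17880 - 17880*√33/11) = 17995 - 17880*√33/11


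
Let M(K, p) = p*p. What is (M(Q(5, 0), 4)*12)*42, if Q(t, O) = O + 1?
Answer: 8064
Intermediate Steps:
Q(t, O) = 1 + O
M(K, p) = p²
(M(Q(5, 0), 4)*12)*42 = (4²*12)*42 = (16*12)*42 = 192*42 = 8064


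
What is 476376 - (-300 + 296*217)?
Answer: 412444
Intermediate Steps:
476376 - (-300 + 296*217) = 476376 - (-300 + 64232) = 476376 - 1*63932 = 476376 - 63932 = 412444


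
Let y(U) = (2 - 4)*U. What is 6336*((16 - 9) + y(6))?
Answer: -31680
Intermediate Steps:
y(U) = -2*U
6336*((16 - 9) + y(6)) = 6336*((16 - 9) - 2*6) = 6336*(7 - 12) = 6336*(-5) = -31680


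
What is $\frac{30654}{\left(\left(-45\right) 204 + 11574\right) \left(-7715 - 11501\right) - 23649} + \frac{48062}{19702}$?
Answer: $\frac{368588976263}{151136514601} \approx 2.4388$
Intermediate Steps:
$\frac{30654}{\left(\left(-45\right) 204 + 11574\right) \left(-7715 - 11501\right) - 23649} + \frac{48062}{19702} = \frac{30654}{\left(-9180 + 11574\right) \left(-19216\right) - 23649} + 48062 \cdot \frac{1}{19702} = \frac{30654}{2394 \left(-19216\right) - 23649} + \frac{24031}{9851} = \frac{30654}{-46003104 - 23649} + \frac{24031}{9851} = \frac{30654}{-46026753} + \frac{24031}{9851} = 30654 \left(- \frac{1}{46026753}\right) + \frac{24031}{9851} = - \frac{10218}{15342251} + \frac{24031}{9851} = \frac{368588976263}{151136514601}$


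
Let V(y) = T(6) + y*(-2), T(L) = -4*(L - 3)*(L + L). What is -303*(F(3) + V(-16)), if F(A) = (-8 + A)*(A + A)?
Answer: 43026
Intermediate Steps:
F(A) = 2*A*(-8 + A) (F(A) = (-8 + A)*(2*A) = 2*A*(-8 + A))
T(L) = -8*L*(-3 + L) (T(L) = -4*(-3 + L)*2*L = -8*L*(-3 + L))
V(y) = -144 - 2*y (V(y) = 8*6*(3 - 1*6) + y*(-2) = 8*6*(3 - 6) - 2*y = 8*6*(-3) - 2*y = -144 - 2*y)
-303*(F(3) + V(-16)) = -303*(2*3*(-8 + 3) + (-144 - 2*(-16))) = -303*(2*3*(-5) + (-144 + 32)) = -303*(-30 - 112) = -303*(-142) = 43026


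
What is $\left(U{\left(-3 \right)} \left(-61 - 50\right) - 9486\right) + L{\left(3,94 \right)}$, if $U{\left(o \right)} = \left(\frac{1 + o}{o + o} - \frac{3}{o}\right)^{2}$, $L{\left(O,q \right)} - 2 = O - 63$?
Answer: $- \frac{29224}{3} \approx -9741.3$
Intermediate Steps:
$L{\left(O,q \right)} = -61 + O$ ($L{\left(O,q \right)} = 2 + \left(O - 63\right) = 2 + \left(-63 + O\right) = -61 + O$)
$U{\left(o \right)} = \left(- \frac{3}{o} + \frac{1 + o}{2 o}\right)^{2}$ ($U{\left(o \right)} = \left(\frac{1 + o}{2 o} - \frac{3}{o}\right)^{2} = \left(- \frac{3}{o} + \frac{1 + o}{2 o}\right)^{2}$)
$\left(U{\left(-3 \right)} \left(-61 - 50\right) - 9486\right) + L{\left(3,94 \right)} = \left(\frac{\left(-5 - 3\right)^{2}}{4 \cdot 9} \left(-61 - 50\right) - 9486\right) + \left(-61 + 3\right) = \left(\frac{1}{4} \cdot \frac{1}{9} \left(-8\right)^{2} \left(-111\right) - 9486\right) - 58 = \left(\frac{1}{4} \cdot \frac{1}{9} \cdot 64 \left(-111\right) - 9486\right) - 58 = \left(\frac{16}{9} \left(-111\right) - 9486\right) - 58 = \left(- \frac{592}{3} - 9486\right) - 58 = - \frac{29050}{3} - 58 = - \frac{29224}{3}$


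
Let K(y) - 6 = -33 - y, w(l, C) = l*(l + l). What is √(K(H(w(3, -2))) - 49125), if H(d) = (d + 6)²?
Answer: 8*I*√777 ≈ 223.0*I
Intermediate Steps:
w(l, C) = 2*l² (w(l, C) = l*(2*l) = 2*l²)
H(d) = (6 + d)²
K(y) = -27 - y (K(y) = 6 + (-33 - y) = -27 - y)
√(K(H(w(3, -2))) - 49125) = √((-27 - (6 + 2*3²)²) - 49125) = √((-27 - (6 + 2*9)²) - 49125) = √((-27 - (6 + 18)²) - 49125) = √((-27 - 1*24²) - 49125) = √((-27 - 1*576) - 49125) = √((-27 - 576) - 49125) = √(-603 - 49125) = √(-49728) = 8*I*√777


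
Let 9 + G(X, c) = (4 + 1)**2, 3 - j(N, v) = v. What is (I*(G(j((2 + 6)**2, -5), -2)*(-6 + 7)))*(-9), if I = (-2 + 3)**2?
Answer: -144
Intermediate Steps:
j(N, v) = 3 - v
I = 1 (I = 1**2 = 1)
G(X, c) = 16 (G(X, c) = -9 + (4 + 1)**2 = -9 + 5**2 = -9 + 25 = 16)
(I*(G(j((2 + 6)**2, -5), -2)*(-6 + 7)))*(-9) = (1*(16*(-6 + 7)))*(-9) = (1*(16*1))*(-9) = (1*16)*(-9) = 16*(-9) = -144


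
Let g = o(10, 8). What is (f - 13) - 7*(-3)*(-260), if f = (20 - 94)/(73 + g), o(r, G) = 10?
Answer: -454333/83 ≈ -5473.9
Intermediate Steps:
g = 10
f = -74/83 (f = (20 - 94)/(73 + 10) = -74/83 ≈ -0.89157)
(f - 13) - 7*(-3)*(-260) = (-74/83 - 13) - 7*(-3)*(-260) = -1153/83 + 21*(-260) = -1153/83 - 5460 = -454333/83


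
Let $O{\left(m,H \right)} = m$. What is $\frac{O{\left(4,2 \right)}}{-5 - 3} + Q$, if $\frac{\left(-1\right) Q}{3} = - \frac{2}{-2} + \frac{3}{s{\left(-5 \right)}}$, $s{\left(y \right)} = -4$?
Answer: $- \frac{5}{4} \approx -1.25$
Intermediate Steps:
$Q = - \frac{3}{4}$ ($Q = - 3 \left(- \frac{2}{-2} + \frac{3}{-4}\right) = - 3 \left(\left(-2\right) \left(- \frac{1}{2}\right) + 3 \left(- \frac{1}{4}\right)\right) = - 3 \left(1 - \frac{3}{4}\right) = \left(-3\right) \frac{1}{4} = - \frac{3}{4} \approx -0.75$)
$\frac{O{\left(4,2 \right)}}{-5 - 3} + Q = \frac{1}{-5 - 3} \cdot 4 - \frac{3}{4} = \frac{1}{-8} \cdot 4 - \frac{3}{4} = \left(- \frac{1}{8}\right) 4 - \frac{3}{4} = - \frac{1}{2} - \frac{3}{4} = - \frac{5}{4}$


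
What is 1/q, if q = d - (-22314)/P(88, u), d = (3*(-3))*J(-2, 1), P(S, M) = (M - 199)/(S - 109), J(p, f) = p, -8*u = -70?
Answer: 761/1888074 ≈ 0.00040306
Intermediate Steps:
u = 35/4 (u = -1/8*(-70) = 35/4 ≈ 8.7500)
P(S, M) = (-199 + M)/(-109 + S)
d = 18 (d = (3*(-3))*(-2) = -9*(-2) = 18)
q = 1888074/761 (q = 18 - (-22314)/((-199 + 35/4)/(-109 + 88)) = 18 - (-22314)/(-761/4/(-21)) = 18 - (-22314)/((-1/21*(-761/4))) = 18 - (-22314)/761/84 = 18 - (-22314)*84/761 = 18 - 1*(-1874376/761) = 18 + 1874376/761 = 1888074/761 ≈ 2481.0)
1/q = 1/(1888074/761) = 761/1888074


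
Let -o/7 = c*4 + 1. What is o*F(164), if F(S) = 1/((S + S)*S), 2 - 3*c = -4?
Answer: -63/53792 ≈ -0.0011712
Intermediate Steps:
c = 2 (c = ⅔ - ⅓*(-4) = ⅔ + 4/3 = 2)
o = -63 (o = -7*(2*4 + 1) = -7*(8 + 1) = -7*9 = -63)
F(S) = 1/(2*S²) (F(S) = 1/(((2*S))*S) = (1/(2*S))/S = 1/(2*S²))
o*F(164) = -63/(2*164²) = -63/(2*26896) = -63*1/53792 = -63/53792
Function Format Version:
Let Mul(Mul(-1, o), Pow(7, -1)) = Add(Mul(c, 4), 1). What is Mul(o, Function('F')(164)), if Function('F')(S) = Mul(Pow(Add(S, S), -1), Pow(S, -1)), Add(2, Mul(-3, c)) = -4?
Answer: Rational(-63, 53792) ≈ -0.0011712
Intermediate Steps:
c = 2 (c = Add(Rational(2, 3), Mul(Rational(-1, 3), -4)) = Add(Rational(2, 3), Rational(4, 3)) = 2)
o = -63 (o = Mul(-7, Add(Mul(2, 4), 1)) = Mul(-7, Add(8, 1)) = Mul(-7, 9) = -63)
Function('F')(S) = Mul(Rational(1, 2), Pow(S, -2)) (Function('F')(S) = Mul(Pow(Mul(2, S), -1), Pow(S, -1)) = Mul(Mul(Rational(1, 2), Pow(S, -1)), Pow(S, -1)) = Mul(Rational(1, 2), Pow(S, -2)))
Mul(o, Function('F')(164)) = Mul(-63, Mul(Rational(1, 2), Pow(164, -2))) = Mul(-63, Mul(Rational(1, 2), Rational(1, 26896))) = Mul(-63, Rational(1, 53792)) = Rational(-63, 53792)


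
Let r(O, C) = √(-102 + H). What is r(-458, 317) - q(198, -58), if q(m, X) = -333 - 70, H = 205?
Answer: 403 + √103 ≈ 413.15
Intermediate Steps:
q(m, X) = -403
r(O, C) = √103 (r(O, C) = √(-102 + 205) = √103)
r(-458, 317) - q(198, -58) = √103 - 1*(-403) = √103 + 403 = 403 + √103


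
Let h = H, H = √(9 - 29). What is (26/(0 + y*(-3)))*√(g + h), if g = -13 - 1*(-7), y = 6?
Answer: -13*√(-6 + 2*I*√5)/9 ≈ -1.2439 - 3.7505*I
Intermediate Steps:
H = 2*I*√5 (H = √(-20) = 2*I*√5 ≈ 4.4721*I)
g = -6 (g = -13 + 7 = -6)
h = 2*I*√5 ≈ 4.4721*I
(26/(0 + y*(-3)))*√(g + h) = (26/(0 + 6*(-3)))*√(-6 + 2*I*√5) = (26/(0 - 18))*√(-6 + 2*I*√5) = (26/(-18))*√(-6 + 2*I*√5) = (26*(-1/18))*√(-6 + 2*I*√5) = -13*√(-6 + 2*I*√5)/9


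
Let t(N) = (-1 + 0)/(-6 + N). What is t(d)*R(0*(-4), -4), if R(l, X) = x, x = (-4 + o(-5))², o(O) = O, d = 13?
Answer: -81/7 ≈ -11.571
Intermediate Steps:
t(N) = -1/(-6 + N)
x = 81 (x = (-4 - 5)² = (-9)² = 81)
R(l, X) = 81
t(d)*R(0*(-4), -4) = -1/(-6 + 13)*81 = -1/7*81 = -1*⅐*81 = -⅐*81 = -81/7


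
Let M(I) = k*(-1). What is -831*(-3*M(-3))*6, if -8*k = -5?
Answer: -37395/4 ≈ -9348.8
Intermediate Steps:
k = 5/8 (k = -1/8*(-5) = 5/8 ≈ 0.62500)
M(I) = -5/8 (M(I) = (5/8)*(-1) = -5/8)
-831*(-3*M(-3))*6 = -831*(-3*(-5/8))*6 = -12465*6/8 = -831*45/4 = -37395/4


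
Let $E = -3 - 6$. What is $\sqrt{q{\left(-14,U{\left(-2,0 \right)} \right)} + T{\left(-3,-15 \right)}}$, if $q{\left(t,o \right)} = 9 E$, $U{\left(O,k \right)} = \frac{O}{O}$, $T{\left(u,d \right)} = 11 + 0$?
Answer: $i \sqrt{70} \approx 8.3666 i$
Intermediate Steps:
$T{\left(u,d \right)} = 11$
$U{\left(O,k \right)} = 1$
$E = -9$ ($E = -3 - 6 = -9$)
$q{\left(t,o \right)} = -81$ ($q{\left(t,o \right)} = 9 \left(-9\right) = -81$)
$\sqrt{q{\left(-14,U{\left(-2,0 \right)} \right)} + T{\left(-3,-15 \right)}} = \sqrt{-81 + 11} = \sqrt{-70} = i \sqrt{70}$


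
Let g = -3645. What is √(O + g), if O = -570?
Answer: I*√4215 ≈ 64.923*I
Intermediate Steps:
√(O + g) = √(-570 - 3645) = √(-4215) = I*√4215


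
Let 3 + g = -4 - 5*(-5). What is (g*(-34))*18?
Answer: -11016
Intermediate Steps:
g = 18 (g = -3 + (-4 - 5*(-5)) = -3 + (-4 + 25) = -3 + 21 = 18)
(g*(-34))*18 = (18*(-34))*18 = -612*18 = -11016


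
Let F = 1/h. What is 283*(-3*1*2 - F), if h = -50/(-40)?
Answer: -9622/5 ≈ -1924.4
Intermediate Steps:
h = 5/4 (h = -50*(-1/40) = 5/4 ≈ 1.2500)
F = ⅘ (F = 1/(5/4) = ⅘ ≈ 0.80000)
283*(-3*1*2 - F) = 283*(-3*1*2 - 1*⅘) = 283*(-3*2 - ⅘) = 283*(-6 - ⅘) = 283*(-34/5) = -9622/5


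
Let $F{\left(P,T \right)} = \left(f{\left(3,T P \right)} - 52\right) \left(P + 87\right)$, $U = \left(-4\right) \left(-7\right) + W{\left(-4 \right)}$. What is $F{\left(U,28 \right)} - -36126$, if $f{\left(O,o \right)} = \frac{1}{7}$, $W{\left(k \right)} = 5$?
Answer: $\frac{209322}{7} \approx 29903.0$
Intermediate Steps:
$f{\left(O,o \right)} = \frac{1}{7}$
$U = 33$ ($U = \left(-4\right) \left(-7\right) + 5 = 28 + 5 = 33$)
$F{\left(P,T \right)} = - \frac{31581}{7} - \frac{363 P}{7}$ ($F{\left(P,T \right)} = \left(\frac{1}{7} - 52\right) \left(P + 87\right) = - \frac{363 \left(87 + P\right)}{7} = - \frac{31581}{7} - \frac{363 P}{7}$)
$F{\left(U,28 \right)} - -36126 = \left(- \frac{31581}{7} - \frac{11979}{7}\right) - -36126 = \left(- \frac{31581}{7} - \frac{11979}{7}\right) + 36126 = - \frac{43560}{7} + 36126 = \frac{209322}{7}$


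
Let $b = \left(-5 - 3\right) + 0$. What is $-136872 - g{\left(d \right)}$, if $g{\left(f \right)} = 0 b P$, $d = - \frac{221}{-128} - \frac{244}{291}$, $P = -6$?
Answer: $-136872$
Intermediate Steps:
$d = \frac{33079}{37248}$ ($d = \left(-221\right) \left(- \frac{1}{128}\right) - \frac{244}{291} = \frac{221}{128} - \frac{244}{291} = \frac{33079}{37248} \approx 0.88807$)
$b = -8$ ($b = -8 + 0 = -8$)
$g{\left(f \right)} = 0$ ($g{\left(f \right)} = 0 \left(-8\right) \left(-6\right) = 0 \left(-6\right) = 0$)
$-136872 - g{\left(d \right)} = -136872 - 0 = -136872 + 0 = -136872$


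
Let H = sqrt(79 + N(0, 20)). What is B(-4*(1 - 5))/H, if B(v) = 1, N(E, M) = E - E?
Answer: sqrt(79)/79 ≈ 0.11251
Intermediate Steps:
N(E, M) = 0
H = sqrt(79) (H = sqrt(79 + 0) = sqrt(79) ≈ 8.8882)
B(-4*(1 - 5))/H = 1/sqrt(79) = 1*(sqrt(79)/79) = sqrt(79)/79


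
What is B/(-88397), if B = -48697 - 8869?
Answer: 57566/88397 ≈ 0.65122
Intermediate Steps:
B = -57566
B/(-88397) = -57566/(-88397) = -57566*(-1/88397) = 57566/88397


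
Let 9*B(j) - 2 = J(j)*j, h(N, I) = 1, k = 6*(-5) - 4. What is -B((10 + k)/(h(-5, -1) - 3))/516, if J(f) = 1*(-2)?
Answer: 11/2322 ≈ 0.0047373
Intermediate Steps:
k = -34 (k = -30 - 4 = -34)
J(f) = -2
B(j) = 2/9 - 2*j/9 (B(j) = 2/9 + (-2*j)/9 = 2/9 - 2*j/9)
-B((10 + k)/(h(-5, -1) - 3))/516 = -(2/9 - 2*(10 - 34)/(9*(1 - 3)))/516 = -(2/9 - (-16)/(3*(-2)))/516 = -(2/9 - (-16)*(-1)/(3*2))/516 = -(2/9 - 2/9*12)/516 = -(2/9 - 8/3)/516 = -(-22)/(9*516) = -1*(-11/2322) = 11/2322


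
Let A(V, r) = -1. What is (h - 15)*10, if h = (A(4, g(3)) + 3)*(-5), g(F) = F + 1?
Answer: -250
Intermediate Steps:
g(F) = 1 + F
h = -10 (h = (-1 + 3)*(-5) = 2*(-5) = -10)
(h - 15)*10 = (-10 - 15)*10 = -25*10 = -250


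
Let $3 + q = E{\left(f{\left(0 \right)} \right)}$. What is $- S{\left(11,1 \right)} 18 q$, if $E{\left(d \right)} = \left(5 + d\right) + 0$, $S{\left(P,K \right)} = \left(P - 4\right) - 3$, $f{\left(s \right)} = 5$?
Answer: $-504$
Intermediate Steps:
$S{\left(P,K \right)} = -7 + P$ ($S{\left(P,K \right)} = \left(-4 + P\right) - 3 = -7 + P$)
$E{\left(d \right)} = 5 + d$
$q = 7$ ($q = -3 + \left(5 + 5\right) = -3 + 10 = 7$)
$- S{\left(11,1 \right)} 18 q = - (-7 + 11) 18 \cdot 7 = \left(-1\right) 4 \cdot 18 \cdot 7 = \left(-4\right) 18 \cdot 7 = \left(-72\right) 7 = -504$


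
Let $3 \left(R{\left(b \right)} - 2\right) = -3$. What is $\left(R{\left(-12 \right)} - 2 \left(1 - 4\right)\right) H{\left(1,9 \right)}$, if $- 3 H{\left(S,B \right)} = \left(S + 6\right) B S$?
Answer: $-147$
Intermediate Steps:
$R{\left(b \right)} = 1$ ($R{\left(b \right)} = 2 + \frac{1}{3} \left(-3\right) = 2 - 1 = 1$)
$H{\left(S,B \right)} = - \frac{B S \left(6 + S\right)}{3}$ ($H{\left(S,B \right)} = - \frac{\left(S + 6\right) B S}{3} = - \frac{\left(6 + S\right) B S}{3} = - \frac{B S \left(6 + S\right)}{3}$)
$\left(R{\left(-12 \right)} - 2 \left(1 - 4\right)\right) H{\left(1,9 \right)} = \left(1 - 2 \left(1 - 4\right)\right) \left(\left(- \frac{1}{3}\right) 9 \cdot 1 \left(6 + 1\right)\right) = \left(1 - -6\right) \left(\left(- \frac{1}{3}\right) 9 \cdot 1 \cdot 7\right) = \left(1 + 6\right) \left(-21\right) = 7 \left(-21\right) = -147$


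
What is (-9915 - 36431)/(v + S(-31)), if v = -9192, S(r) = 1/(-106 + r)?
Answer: 6349402/1259305 ≈ 5.0420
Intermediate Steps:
(-9915 - 36431)/(v + S(-31)) = (-9915 - 36431)/(-9192 + 1/(-106 - 31)) = -46346/(-9192 + 1/(-137)) = -46346/(-9192 - 1/137) = -46346/(-1259305/137) = -46346*(-137/1259305) = 6349402/1259305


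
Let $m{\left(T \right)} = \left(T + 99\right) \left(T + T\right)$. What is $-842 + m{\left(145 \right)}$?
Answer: $69918$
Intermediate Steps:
$m{\left(T \right)} = 2 T \left(99 + T\right)$ ($m{\left(T \right)} = \left(99 + T\right) 2 T = 2 T \left(99 + T\right)$)
$-842 + m{\left(145 \right)} = -842 + 2 \cdot 145 \left(99 + 145\right) = -842 + 2 \cdot 145 \cdot 244 = -842 + 70760 = 69918$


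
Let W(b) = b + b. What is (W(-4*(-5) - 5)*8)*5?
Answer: 1200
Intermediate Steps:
W(b) = 2*b
(W(-4*(-5) - 5)*8)*5 = ((2*(-4*(-5) - 5))*8)*5 = ((2*(20 - 5))*8)*5 = ((2*15)*8)*5 = (30*8)*5 = 240*5 = 1200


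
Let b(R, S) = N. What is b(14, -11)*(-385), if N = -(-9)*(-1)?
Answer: 3465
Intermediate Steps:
N = -9 (N = -3*(-3)*(-1) = 9*(-1) = -9)
b(R, S) = -9
b(14, -11)*(-385) = -9*(-385) = 3465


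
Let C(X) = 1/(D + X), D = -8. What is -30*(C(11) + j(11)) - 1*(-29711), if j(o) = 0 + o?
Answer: 29371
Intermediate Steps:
j(o) = o
C(X) = 1/(-8 + X)
-30*(C(11) + j(11)) - 1*(-29711) = -30*(1/(-8 + 11) + 11) - 1*(-29711) = -30*(1/3 + 11) + 29711 = -30*34/3 + 29711 = -340 + 29711 = 29371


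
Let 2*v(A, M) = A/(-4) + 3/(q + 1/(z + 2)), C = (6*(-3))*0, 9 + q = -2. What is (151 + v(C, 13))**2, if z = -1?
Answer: 9102289/400 ≈ 22756.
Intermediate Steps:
q = -11 (q = -9 - 2 = -11)
C = 0 (C = -18*0 = 0)
v(A, M) = -3/20 - A/8 (v(A, M) = (A/(-4) + 3/(-11 + 1/(-1 + 2)))/2 = (A*(-1/4) + 3/(-11 + 1/1))/2 = (-A/4 + 3/(-11 + 1))/2 = (-A/4 + 3/(-10))/2 = (-A/4 + 3*(-1/10))/2 = (-A/4 - 3/10)/2 = (-3/10 - A/4)/2 = -3/20 - A/8)
(151 + v(C, 13))**2 = (151 + (-3/20 - 1/8*0))**2 = (151 + (-3/20 + 0))**2 = (151 - 3/20)**2 = (3017/20)**2 = 9102289/400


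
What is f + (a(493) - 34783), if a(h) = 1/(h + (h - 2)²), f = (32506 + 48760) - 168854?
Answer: -29561651953/241574 ≈ -1.2237e+5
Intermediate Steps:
f = -87588 (f = 81266 - 168854 = -87588)
a(h) = 1/(h + (-2 + h)²)
f + (a(493) - 34783) = -87588 + (1/(493 + (-2 + 493)²) - 34783) = -87588 + (1/(493 + 491²) - 34783) = -87588 + (1/(493 + 241081) - 34783) = -87588 + (1/241574 - 34783) = -87588 - 8402668441/241574 = -29561651953/241574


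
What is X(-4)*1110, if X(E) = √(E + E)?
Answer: 2220*I*√2 ≈ 3139.6*I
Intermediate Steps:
X(E) = √2*√E (X(E) = √(2*E) = √2*√E)
X(-4)*1110 = (√2*√(-4))*1110 = (√2*(2*I))*1110 = (2*I*√2)*1110 = 2220*I*√2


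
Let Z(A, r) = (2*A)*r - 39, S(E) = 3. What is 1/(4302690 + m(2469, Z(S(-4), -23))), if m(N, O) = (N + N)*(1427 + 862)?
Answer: 1/15605772 ≈ 6.4079e-8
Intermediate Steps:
Z(A, r) = -39 + 2*A*r (Z(A, r) = 2*A*r - 39 = -39 + 2*A*r)
m(N, O) = 4578*N (m(N, O) = (2*N)*2289 = 4578*N)
1/(4302690 + m(2469, Z(S(-4), -23))) = 1/(4302690 + 4578*2469) = 1/(4302690 + 11303082) = 1/15605772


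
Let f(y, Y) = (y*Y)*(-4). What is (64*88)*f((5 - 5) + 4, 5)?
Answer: -450560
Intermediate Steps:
f(y, Y) = -4*Y*y (f(y, Y) = (Y*y)*(-4) = -4*Y*y)
(64*88)*f((5 - 5) + 4, 5) = (64*88)*(-4*5*((5 - 5) + 4)) = 5632*(-4*5*(0 + 4)) = 5632*(-4*5*4) = 5632*(-80) = -450560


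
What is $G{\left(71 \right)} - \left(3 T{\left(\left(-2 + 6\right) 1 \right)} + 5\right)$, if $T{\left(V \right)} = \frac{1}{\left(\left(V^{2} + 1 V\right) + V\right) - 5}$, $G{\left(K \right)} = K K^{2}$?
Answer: $\frac{6800211}{19} \approx 3.5791 \cdot 10^{5}$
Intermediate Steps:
$G{\left(K \right)} = K^{3}$
$T{\left(V \right)} = \frac{1}{-5 + V^{2} + 2 V}$ ($T{\left(V \right)} = \frac{1}{\left(\left(V^{2} + V\right) + V\right) - 5} = \frac{1}{\left(\left(V + V^{2}\right) + V\right) - 5} = \frac{1}{\left(V^{2} + 2 V\right) - 5} = \frac{1}{-5 + V^{2} + 2 V}$)
$G{\left(71 \right)} - \left(3 T{\left(\left(-2 + 6\right) 1 \right)} + 5\right) = 71^{3} - \left(\frac{3}{-5 + \left(\left(-2 + 6\right) 1\right)^{2} + 2 \left(-2 + 6\right) 1} + 5\right) = 357911 - \left(\frac{3}{-5 + \left(4 \cdot 1\right)^{2} + 2 \cdot 4 \cdot 1} + 5\right) = 357911 - \left(\frac{3}{-5 + 4^{2} + 2 \cdot 4} + 5\right) = 357911 - \left(\frac{3}{-5 + 16 + 8} + 5\right) = 357911 - \left(\frac{3}{19} + 5\right) = 357911 - \frac{98}{19} = \frac{6800211}{19}$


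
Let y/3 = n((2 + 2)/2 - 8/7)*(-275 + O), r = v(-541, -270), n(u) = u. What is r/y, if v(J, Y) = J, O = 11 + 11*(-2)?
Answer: 3787/5148 ≈ 0.73563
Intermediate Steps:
O = -11 (O = 11 - 22 = -11)
r = -541
y = -5148/7 (y = 3*(((2 + 2)/2 - 8/7)*(-275 - 11)) = 3*((4*(1/2) - 8*1/7)*(-286)) = 3*((2 - 8/7)*(-286)) = 3*((6/7)*(-286)) = 3*(-1716/7) = -5148/7 ≈ -735.43)
r/y = -541/(-5148/7) = -541*(-7/5148) = 3787/5148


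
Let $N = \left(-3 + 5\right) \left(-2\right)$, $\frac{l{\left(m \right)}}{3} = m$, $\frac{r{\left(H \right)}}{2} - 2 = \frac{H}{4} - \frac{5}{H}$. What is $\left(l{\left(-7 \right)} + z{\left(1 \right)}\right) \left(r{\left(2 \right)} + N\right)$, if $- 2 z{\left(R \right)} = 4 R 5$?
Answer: $124$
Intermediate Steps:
$r{\left(H \right)} = 4 + \frac{H}{2} - \frac{10}{H}$ ($r{\left(H \right)} = 4 + 2 \left(\frac{H}{4} - \frac{5}{H}\right) = 4 + 2 \left(- \frac{5}{H} + \frac{H}{4}\right) = 4 + \left(\frac{H}{2} - \frac{10}{H}\right) = 4 + \frac{H}{2} - \frac{10}{H}$)
$z{\left(R \right)} = - 10 R$ ($z{\left(R \right)} = - \frac{4 R 5}{2} = - \frac{20 R}{2} = - 10 R$)
$l{\left(m \right)} = 3 m$
$N = -4$ ($N = 2 \left(-2\right) = -4$)
$\left(l{\left(-7 \right)} + z{\left(1 \right)}\right) \left(r{\left(2 \right)} + N\right) = \left(3 \left(-7\right) - 10\right) \left(\left(4 + \frac{1}{2} \cdot 2 - \frac{10}{2}\right) - 4\right) = \left(-21 - 10\right) \left(\left(4 + 1 - 5\right) - 4\right) = - 31 \left(\left(4 + 1 - 5\right) - 4\right) = - 31 \left(0 - 4\right) = \left(-31\right) \left(-4\right) = 124$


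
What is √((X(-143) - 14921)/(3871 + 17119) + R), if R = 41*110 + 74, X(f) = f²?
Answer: 2*√126233450695/10495 ≈ 67.707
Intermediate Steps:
R = 4584 (R = 4510 + 74 = 4584)
√((X(-143) - 14921)/(3871 + 17119) + R) = √(((-143)² - 14921)/(3871 + 17119) + 4584) = √((20449 - 14921)/20990 + 4584) = √(5528*(1/20990) + 4584) = √(2764/10495 + 4584) = √(48111844/10495) = 2*√126233450695/10495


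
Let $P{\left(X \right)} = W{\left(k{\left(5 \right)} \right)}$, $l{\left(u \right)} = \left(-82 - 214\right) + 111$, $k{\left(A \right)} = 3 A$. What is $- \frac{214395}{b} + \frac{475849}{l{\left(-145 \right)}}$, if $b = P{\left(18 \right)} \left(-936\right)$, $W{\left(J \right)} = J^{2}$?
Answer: $- \frac{1335655151}{519480} \approx -2571.1$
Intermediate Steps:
$l{\left(u \right)} = -185$ ($l{\left(u \right)} = -296 + 111 = -185$)
$P{\left(X \right)} = 225$ ($P{\left(X \right)} = \left(3 \cdot 5\right)^{2} = 15^{2} = 225$)
$b = -210600$ ($b = 225 \left(-936\right) = -210600$)
$- \frac{214395}{b} + \frac{475849}{l{\left(-145 \right)}} = - \frac{214395}{-210600} + \frac{475849}{-185} = \left(-214395\right) \left(- \frac{1}{210600}\right) + 475849 \left(- \frac{1}{185}\right) = \frac{14293}{14040} - \frac{475849}{185} = - \frac{1335655151}{519480}$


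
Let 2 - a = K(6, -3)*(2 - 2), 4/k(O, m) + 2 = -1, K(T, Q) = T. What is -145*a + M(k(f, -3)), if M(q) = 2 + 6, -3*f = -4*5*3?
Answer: -282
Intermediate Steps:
f = 20 (f = -(-4*5)*3/3 = -(-20)*3/3 = -⅓*(-60) = 20)
k(O, m) = -4/3 (k(O, m) = 4/(-2 - 1) = 4/(-3) = 4*(-⅓) = -4/3)
M(q) = 8
a = 2 (a = 2 - 6*(2 - 2) = 2 - 6*0 = 2 - 1*0 = 2 + 0 = 2)
-145*a + M(k(f, -3)) = -145*2 + 8 = -290 + 8 = -282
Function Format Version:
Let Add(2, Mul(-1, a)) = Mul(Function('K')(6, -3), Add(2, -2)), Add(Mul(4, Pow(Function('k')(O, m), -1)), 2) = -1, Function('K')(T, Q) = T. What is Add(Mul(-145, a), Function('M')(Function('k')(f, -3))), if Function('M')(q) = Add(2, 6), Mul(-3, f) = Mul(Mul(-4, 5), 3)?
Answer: -282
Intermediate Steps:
f = 20 (f = Mul(Rational(-1, 3), Mul(Mul(-4, 5), 3)) = Mul(Rational(-1, 3), Mul(-20, 3)) = Mul(Rational(-1, 3), -60) = 20)
Function('k')(O, m) = Rational(-4, 3) (Function('k')(O, m) = Mul(4, Pow(Add(-2, -1), -1)) = Mul(4, Pow(-3, -1)) = Mul(4, Rational(-1, 3)) = Rational(-4, 3))
Function('M')(q) = 8
a = 2 (a = Add(2, Mul(-1, Mul(6, Add(2, -2)))) = Add(2, Mul(-1, Mul(6, 0))) = Add(2, Mul(-1, 0)) = Add(2, 0) = 2)
Add(Mul(-145, a), Function('M')(Function('k')(f, -3))) = Add(Mul(-145, 2), 8) = Add(-290, 8) = -282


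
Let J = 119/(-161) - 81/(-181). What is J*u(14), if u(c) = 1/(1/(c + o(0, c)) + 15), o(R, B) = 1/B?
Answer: -239158/12359947 ≈ -0.019349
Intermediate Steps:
J = -1214/4163 (J = 119*(-1/161) - 81*(-1/181) = -17/23 + 81/181 = -1214/4163 ≈ -0.29162)
u(c) = 1/(15 + 1/(c + 1/c)) (u(c) = 1/(1/(c + 1/c) + 15) = 1/(15 + 1/(c + 1/c)))
J*u(14) = -1214*(1 + 14²)/(4163*(15 + 14*(1 + 15*14))) = -1214*(1 + 196)/(4163*(15 + 14*(1 + 210))) = -1214*197/(4163*(15 + 14*211)) = -1214*197/(4163*(15 + 2954)) = -1214*197/(4163*2969) = -1214*197/12359947 = -1214/4163*197/2969 = -239158/12359947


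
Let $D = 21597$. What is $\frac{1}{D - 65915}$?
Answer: $- \frac{1}{44318} \approx -2.2564 \cdot 10^{-5}$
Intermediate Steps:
$\frac{1}{D - 65915} = \frac{1}{21597 - 65915} = \frac{1}{-44318} = - \frac{1}{44318}$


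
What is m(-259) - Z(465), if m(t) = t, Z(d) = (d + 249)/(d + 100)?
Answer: -147049/565 ≈ -260.26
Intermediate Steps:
Z(d) = (249 + d)/(100 + d)
m(-259) - Z(465) = -259 - (249 + 465)/(100 + 465) = -259 - 714/565 = -147049/565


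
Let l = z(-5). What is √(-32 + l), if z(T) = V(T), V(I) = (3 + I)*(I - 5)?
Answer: 2*I*√3 ≈ 3.4641*I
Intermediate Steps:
V(I) = (-5 + I)*(3 + I) (V(I) = (3 + I)*(-5 + I) = (-5 + I)*(3 + I))
z(T) = -15 + T² - 2*T
l = 20 (l = -15 + (-5)² - 2*(-5) = -15 + 25 + 10 = 20)
√(-32 + l) = √(-32 + 20) = √(-12) = 2*I*√3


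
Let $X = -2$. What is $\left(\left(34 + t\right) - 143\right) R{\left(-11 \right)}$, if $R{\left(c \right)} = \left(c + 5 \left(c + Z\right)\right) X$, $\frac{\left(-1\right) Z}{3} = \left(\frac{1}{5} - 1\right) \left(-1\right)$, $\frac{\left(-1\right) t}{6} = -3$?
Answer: $-14196$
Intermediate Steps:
$t = 18$ ($t = \left(-6\right) \left(-3\right) = 18$)
$Z = - \frac{12}{5}$ ($Z = - 3 \left(\frac{1}{5} - 1\right) \left(-1\right) = - 3 \left(\left(- \frac{4}{5}\right) \left(-1\right)\right) = \left(-3\right) \frac{4}{5} = - \frac{12}{5} \approx -2.4$)
$R{\left(c \right)} = 24 - 12 c$ ($R{\left(c \right)} = \left(c + 5 \left(c - \frac{12}{5}\right)\right) \left(-2\right) = \left(c + 5 \left(- \frac{12}{5} + c\right)\right) \left(-2\right) = \left(c + \left(-12 + 5 c\right)\right) \left(-2\right) = \left(-12 + 6 c\right) \left(-2\right) = 24 - 12 c$)
$\left(\left(34 + t\right) - 143\right) R{\left(-11 \right)} = \left(\left(34 + 18\right) - 143\right) \left(24 - -132\right) = \left(52 - 143\right) \left(24 + 132\right) = \left(-91\right) 156 = -14196$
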